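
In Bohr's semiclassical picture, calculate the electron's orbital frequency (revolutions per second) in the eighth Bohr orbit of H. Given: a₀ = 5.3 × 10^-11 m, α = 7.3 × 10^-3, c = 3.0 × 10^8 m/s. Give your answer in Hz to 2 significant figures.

1.3 × 10^13 Hz

r = n²a₀/Z = 3.4 × 10^-9 m, v = Zαc/n = 2.7 × 10^5 m/s
f = v/(2πr) = 1.3 × 10^13 Hz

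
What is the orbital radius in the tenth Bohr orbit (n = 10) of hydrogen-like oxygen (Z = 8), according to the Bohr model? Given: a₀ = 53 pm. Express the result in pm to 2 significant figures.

r_n = n²a₀/Z = 10² × 53 / 8
    = 100 × 53 / 8 = 660 pm

660 pm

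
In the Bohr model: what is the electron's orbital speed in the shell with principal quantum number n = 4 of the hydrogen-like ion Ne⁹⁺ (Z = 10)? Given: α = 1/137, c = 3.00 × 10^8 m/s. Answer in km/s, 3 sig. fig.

v_n = Zαc/n = 10 × 0.00730 × 3.00 × 10^8 / 4
    = 5470 km/s

5470 km/s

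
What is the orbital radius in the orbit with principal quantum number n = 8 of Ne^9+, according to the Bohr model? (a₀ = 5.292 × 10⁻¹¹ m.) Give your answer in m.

3.387 × 10⁻¹⁰ m

r_n = n²a₀/Z = 8² × 5.292 × 10⁻¹¹ / 10
    = 64 × 5.292 × 10⁻¹¹ / 10 = 3.387 × 10⁻¹⁰ m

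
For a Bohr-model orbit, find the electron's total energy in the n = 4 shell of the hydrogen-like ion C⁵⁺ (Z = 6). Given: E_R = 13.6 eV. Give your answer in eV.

E_n = −E_R·Z²/n² = −13.6 × 6²/4² = -30.6 eV

-30.6 eV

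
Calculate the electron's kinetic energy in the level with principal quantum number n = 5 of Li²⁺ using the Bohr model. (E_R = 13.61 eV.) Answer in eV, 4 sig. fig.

For a Coulomb orbit the virial theorem gives K = −E_n.
E_n = −E_R·Z²/n², so K = E_R·Z²/n² = 13.61 × 3²/5² = 4.900 eV

4.900 eV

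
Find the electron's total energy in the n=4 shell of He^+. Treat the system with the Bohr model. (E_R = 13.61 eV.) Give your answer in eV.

E_n = −E_R·Z²/n² = −13.61 × 2²/4² = -3.402 eV

-3.402 eV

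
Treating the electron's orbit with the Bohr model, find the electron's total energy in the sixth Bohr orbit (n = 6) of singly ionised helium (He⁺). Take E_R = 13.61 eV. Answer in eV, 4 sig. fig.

-1.512 eV

E_n = −E_R·Z²/n² = −13.61 × 2²/6² = -1.512 eV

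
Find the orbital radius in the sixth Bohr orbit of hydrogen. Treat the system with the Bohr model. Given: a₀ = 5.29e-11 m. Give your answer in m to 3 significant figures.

1.90e-9 m

r_n = n²a₀/Z = 6² × 5.29e-11 / 1
    = 36 × 5.29e-11 / 1 = 1.90e-9 m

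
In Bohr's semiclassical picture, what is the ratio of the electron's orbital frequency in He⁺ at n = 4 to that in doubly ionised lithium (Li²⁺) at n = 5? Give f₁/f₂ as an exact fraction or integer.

f ∝ Z^2 · n^-3
f₁/f₂ = (2/3)^2 · (4/5)^-3 = 125/144

125/144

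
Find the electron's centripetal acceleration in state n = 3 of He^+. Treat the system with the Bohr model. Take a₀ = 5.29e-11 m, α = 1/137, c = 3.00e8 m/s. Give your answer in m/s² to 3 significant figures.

r = n²a₀/Z = 2.38e-10 m, v = Zαc/n = 1.46e6 m/s
a = v²/r = (1.46e6)² / 2.38e-10 = 8.95e21 m/s²

8.95e21 m/s²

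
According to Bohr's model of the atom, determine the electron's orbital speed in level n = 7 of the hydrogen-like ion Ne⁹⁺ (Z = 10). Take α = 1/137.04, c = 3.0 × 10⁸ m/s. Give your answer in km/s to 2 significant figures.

v_n = Zαc/n = 10 × 0.0073 × 3.0 × 10⁸ / 7
    = 3100 km/s

3100 km/s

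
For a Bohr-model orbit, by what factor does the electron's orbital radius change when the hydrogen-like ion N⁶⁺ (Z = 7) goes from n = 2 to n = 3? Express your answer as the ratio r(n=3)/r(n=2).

r ∝ Z^-1 · n^2; with Z fixed, r ∝ n^2.
r(n=3)/r(n=2) = (3/2)^2 = 9/4

9/4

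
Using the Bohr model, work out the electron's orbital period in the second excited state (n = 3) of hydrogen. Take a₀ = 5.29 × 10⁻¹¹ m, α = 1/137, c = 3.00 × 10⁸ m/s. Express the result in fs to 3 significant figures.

4.10 fs

r = n²a₀/Z = 3²·5.29 × 10⁻¹¹/1 = 4.76 × 10⁻¹⁰ m
v = Zαc/n = 1·0.00730·3.00 × 10⁸/3 = 7.30 × 10⁵ m/s
T = 2πr/v = 4.10 × 10⁻¹⁵ s = 4.10 fs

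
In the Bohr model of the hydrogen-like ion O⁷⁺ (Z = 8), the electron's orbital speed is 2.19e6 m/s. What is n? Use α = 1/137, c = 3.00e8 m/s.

v_n = Zαc/n ⇒ n = Zαc/v = 8 × 0.00730 × 3.00e8 / 2.19e6 ≈ 8.00
n = 8

8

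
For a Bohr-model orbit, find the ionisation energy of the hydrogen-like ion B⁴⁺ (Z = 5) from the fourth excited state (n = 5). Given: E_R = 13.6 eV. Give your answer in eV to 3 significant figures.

E_n = −E_R·Z²/n² = −13.6 × 5²/5² eV = -13.6 eV
Ionisation energy = −E_n = 13.6 eV

13.6 eV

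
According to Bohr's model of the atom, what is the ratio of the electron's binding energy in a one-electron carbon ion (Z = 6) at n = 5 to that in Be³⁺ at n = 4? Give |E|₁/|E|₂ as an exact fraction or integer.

|E| ∝ Z^2 · n^-2
|E|₁/|E|₂ = (6/4)^2 · (5/4)^-2 = 36/25

36/25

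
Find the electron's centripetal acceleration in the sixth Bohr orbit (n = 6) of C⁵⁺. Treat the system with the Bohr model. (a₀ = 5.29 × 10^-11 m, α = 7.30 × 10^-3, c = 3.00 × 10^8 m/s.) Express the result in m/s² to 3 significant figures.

r = n²a₀/Z = 3.17 × 10^-10 m, v = Zαc/n = 2.19 × 10^6 m/s
a = v²/r = (2.19 × 10^6)² / 3.17 × 10^-10 = 1.51 × 10^22 m/s²

1.51 × 10^22 m/s²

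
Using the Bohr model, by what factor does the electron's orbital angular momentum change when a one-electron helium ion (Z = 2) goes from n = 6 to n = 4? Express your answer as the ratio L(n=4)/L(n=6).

2/3

L = nℏ depends only on n, so L ∝ n.
L(n=4)/L(n=6) = (4/6)^1 = 2/3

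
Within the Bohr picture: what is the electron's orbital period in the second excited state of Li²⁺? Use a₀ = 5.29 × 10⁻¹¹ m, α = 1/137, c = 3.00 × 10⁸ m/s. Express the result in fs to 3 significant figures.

0.455 fs

r = n²a₀/Z = 3²·5.29 × 10⁻¹¹/3 = 1.59 × 10⁻¹⁰ m
v = Zαc/n = 3·0.00730·3.00 × 10⁸/3 = 2.19 × 10⁶ m/s
T = 2πr/v = 4.55 × 10⁻¹⁶ s = 0.455 fs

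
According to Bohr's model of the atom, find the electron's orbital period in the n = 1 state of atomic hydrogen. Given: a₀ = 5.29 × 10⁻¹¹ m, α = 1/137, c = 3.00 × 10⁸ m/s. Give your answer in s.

1.52 × 10⁻¹⁶ s

r = n²a₀/Z = 1²·5.29 × 10⁻¹¹/1 = 5.29 × 10⁻¹¹ m
v = Zαc/n = 1·0.00730·3.00 × 10⁸/1 = 2.19 × 10⁶ m/s
T = 2πr/v = 1.52 × 10⁻¹⁶ s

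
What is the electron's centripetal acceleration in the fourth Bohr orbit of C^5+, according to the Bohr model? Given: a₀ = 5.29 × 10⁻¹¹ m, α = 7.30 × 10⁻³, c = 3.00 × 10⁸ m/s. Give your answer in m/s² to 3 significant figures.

r = n²a₀/Z = 1.41 × 10⁻¹⁰ m, v = Zαc/n = 3.29 × 10⁶ m/s
a = v²/r = (3.29 × 10⁶)² / 1.41 × 10⁻¹⁰ = 7.65 × 10²² m/s²

7.65 × 10²² m/s²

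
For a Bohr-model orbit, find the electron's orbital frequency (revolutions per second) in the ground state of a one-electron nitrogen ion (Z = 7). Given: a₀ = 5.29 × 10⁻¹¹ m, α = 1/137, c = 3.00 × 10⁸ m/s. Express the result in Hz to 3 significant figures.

r = n²a₀/Z = 7.56 × 10⁻¹² m, v = Zαc/n = 1.53 × 10⁷ m/s
f = v/(2πr) = 3.23 × 10¹⁷ Hz

3.23 × 10¹⁷ Hz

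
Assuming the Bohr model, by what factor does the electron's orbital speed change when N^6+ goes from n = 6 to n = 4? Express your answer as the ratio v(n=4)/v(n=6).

v ∝ Z^1 · n^-1; with Z fixed, v ∝ n^-1.
v(n=4)/v(n=6) = (4/6)^-1 = 3/2

3/2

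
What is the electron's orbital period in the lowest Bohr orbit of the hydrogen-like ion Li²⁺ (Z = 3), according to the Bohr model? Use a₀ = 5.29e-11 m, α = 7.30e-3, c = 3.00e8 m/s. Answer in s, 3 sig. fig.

1.69e-17 s

r = n²a₀/Z = 1²·5.29e-11/3 = 1.76e-11 m
v = Zαc/n = 3·0.00730·3.00e8/1 = 6.57e6 m/s
T = 2πr/v = 1.69e-17 s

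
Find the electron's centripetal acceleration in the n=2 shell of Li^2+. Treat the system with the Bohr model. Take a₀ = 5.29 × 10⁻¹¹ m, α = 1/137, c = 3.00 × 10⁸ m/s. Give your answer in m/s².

r = n²a₀/Z = 7.05 × 10⁻¹¹ m, v = Zαc/n = 3.28 × 10⁶ m/s
a = v²/r = (3.28 × 10⁶)² / 7.05 × 10⁻¹¹ = 1.53 × 10²³ m/s²

1.53 × 10²³ m/s²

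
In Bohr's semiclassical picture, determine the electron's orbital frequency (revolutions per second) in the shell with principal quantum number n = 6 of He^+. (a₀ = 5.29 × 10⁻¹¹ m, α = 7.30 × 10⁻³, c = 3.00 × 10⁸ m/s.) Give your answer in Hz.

r = n²a₀/Z = 9.52 × 10⁻¹⁰ m, v = Zαc/n = 7.30 × 10⁵ m/s
f = v/(2πr) = 1.22 × 10¹⁴ Hz

1.22 × 10¹⁴ Hz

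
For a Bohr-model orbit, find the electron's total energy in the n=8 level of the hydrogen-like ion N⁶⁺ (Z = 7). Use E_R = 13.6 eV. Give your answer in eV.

-10.4 eV

E_n = −E_R·Z²/n² = −13.6 × 7²/8² = -10.4 eV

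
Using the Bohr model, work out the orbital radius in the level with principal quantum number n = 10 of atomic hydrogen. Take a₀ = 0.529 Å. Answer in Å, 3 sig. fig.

r_n = n²a₀/Z = 10² × 0.529 / 1
    = 100 × 0.529 / 1 = 52.9 Å

52.9 Å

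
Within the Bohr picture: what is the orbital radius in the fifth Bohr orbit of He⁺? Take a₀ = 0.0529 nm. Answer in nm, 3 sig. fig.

0.661 nm

r_n = n²a₀/Z = 5² × 0.0529 / 2
    = 25 × 0.0529 / 2 = 0.661 nm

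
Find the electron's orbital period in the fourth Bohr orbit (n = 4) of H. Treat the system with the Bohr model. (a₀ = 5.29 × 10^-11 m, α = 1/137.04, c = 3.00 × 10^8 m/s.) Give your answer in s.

r = n²a₀/Z = 4²·5.29 × 10^-11/1 = 8.46 × 10^-10 m
v = Zαc/n = 1·0.00730·3.00 × 10^8/4 = 5.47 × 10^5 m/s
T = 2πr/v = 9.72 × 10^-15 s

9.72 × 10^-15 s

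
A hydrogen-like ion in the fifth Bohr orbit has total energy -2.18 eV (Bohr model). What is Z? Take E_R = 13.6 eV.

2

E_n = −E_R Z²/n² ⇒ Z² = −E_n n²/E_R = 2.18 × 5² / 13.6 ≈ 4.01
Z = 2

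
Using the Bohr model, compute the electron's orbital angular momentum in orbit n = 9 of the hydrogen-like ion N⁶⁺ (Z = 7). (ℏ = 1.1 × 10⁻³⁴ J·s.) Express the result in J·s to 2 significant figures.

L_n = nℏ = 9 × 1.1 × 10⁻³⁴ = 9.9 × 10⁻³⁴ J·s

9.9 × 10⁻³⁴ J·s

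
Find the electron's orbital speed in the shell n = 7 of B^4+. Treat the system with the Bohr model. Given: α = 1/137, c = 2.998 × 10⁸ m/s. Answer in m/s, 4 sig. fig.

v_n = Zαc/n = 5 × 0.007299 × 2.998 × 10⁸ / 7
    = 1.563 × 10⁶ m/s

1.563 × 10⁶ m/s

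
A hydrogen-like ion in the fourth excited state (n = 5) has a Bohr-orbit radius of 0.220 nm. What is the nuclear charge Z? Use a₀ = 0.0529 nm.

6

r_n = n²a₀/Z ⇒ Z = n²a₀/r = 5² × 0.0529 / 0.220 ≈ 6.01
Z = 6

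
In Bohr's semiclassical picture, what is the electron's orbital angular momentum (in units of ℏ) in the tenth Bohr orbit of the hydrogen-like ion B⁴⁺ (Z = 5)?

10

L_n = nℏ, so L/ℏ = n = 10.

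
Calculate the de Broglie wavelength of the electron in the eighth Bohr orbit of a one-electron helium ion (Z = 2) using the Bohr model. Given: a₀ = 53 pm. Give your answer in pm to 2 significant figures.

1300 pm

The Bohr quantisation condition is nλ = 2πr_n.
r_n = n²a₀/Z = 1700 pm
λ = 2πr_n/n = 2π·1700/8 = 1300 pm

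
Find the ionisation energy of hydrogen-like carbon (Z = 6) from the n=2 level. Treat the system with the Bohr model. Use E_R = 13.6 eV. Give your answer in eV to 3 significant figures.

122 eV

E_n = −E_R·Z²/n² = −13.6 × 6²/2² eV = -122 eV
Ionisation energy = −E_n = 122 eV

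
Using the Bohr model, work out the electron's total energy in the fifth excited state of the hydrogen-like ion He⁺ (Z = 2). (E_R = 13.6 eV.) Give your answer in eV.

E_n = −E_R·Z²/n² = −13.6 × 2²/6² = -1.51 eV

-1.51 eV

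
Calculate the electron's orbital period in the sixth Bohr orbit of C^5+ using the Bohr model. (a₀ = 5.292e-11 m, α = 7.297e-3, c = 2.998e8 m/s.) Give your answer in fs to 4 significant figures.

r = n²a₀/Z = 6²·5.292e-11/6 = 3.175e-10 m
v = Zαc/n = 6·0.007297·2.998e8/6 = 2.188e6 m/s
T = 2πr/v = 9.120e-16 s = 0.9120 fs

0.9120 fs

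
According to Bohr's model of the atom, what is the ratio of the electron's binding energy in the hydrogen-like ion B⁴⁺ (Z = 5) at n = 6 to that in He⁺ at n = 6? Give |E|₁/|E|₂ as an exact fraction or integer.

25/4

|E| ∝ Z^2 · n^-2
|E|₁/|E|₂ = (5/2)^2 · (6/6)^-2 = 25/4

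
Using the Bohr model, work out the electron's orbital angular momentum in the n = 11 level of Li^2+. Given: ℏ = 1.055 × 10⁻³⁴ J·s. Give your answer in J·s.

1.160 × 10⁻³³ J·s

L_n = nℏ = 11 × 1.055 × 10⁻³⁴ = 1.160 × 10⁻³³ J·s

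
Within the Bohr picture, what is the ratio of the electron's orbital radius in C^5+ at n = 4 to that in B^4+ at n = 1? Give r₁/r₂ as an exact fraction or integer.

40/3

r ∝ Z^-1 · n^2
r₁/r₂ = (6/5)^-1 · (4/1)^2 = 40/3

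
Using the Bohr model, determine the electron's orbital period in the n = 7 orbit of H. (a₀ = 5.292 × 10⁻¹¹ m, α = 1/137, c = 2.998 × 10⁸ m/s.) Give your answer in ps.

r = n²a₀/Z = 7²·5.292 × 10⁻¹¹/1 = 2.593 × 10⁻⁹ m
v = Zαc/n = 1·0.007299·2.998 × 10⁸/7 = 3.126 × 10⁵ m/s
T = 2πr/v = 5.212 × 10⁻¹⁴ s = 0.05212 ps

0.05212 ps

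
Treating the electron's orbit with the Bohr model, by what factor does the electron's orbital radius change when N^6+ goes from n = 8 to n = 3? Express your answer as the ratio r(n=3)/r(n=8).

9/64

r ∝ Z^-1 · n^2; with Z fixed, r ∝ n^2.
r(n=3)/r(n=8) = (3/8)^2 = 9/64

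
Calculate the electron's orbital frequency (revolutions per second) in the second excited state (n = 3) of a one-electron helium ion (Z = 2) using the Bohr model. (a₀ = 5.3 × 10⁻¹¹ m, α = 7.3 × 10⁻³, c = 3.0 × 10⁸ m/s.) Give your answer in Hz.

9.7 × 10¹⁴ Hz

r = n²a₀/Z = 2.4 × 10⁻¹⁰ m, v = Zαc/n = 1.5 × 10⁶ m/s
f = v/(2πr) = 9.7 × 10¹⁴ Hz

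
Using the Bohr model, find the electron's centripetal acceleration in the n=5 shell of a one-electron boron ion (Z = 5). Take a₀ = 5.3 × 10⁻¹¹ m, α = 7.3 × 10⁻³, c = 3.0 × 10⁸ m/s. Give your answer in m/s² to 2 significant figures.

1.8 × 10²² m/s²

r = n²a₀/Z = 2.6 × 10⁻¹⁰ m, v = Zαc/n = 2.2 × 10⁶ m/s
a = v²/r = (2.2 × 10⁶)² / 2.6 × 10⁻¹⁰ = 1.8 × 10²² m/s²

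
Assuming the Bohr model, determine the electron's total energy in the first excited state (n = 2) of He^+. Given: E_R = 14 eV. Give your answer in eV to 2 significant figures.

-14 eV

E_n = −E_R·Z²/n² = −14 × 2²/2² = -14 eV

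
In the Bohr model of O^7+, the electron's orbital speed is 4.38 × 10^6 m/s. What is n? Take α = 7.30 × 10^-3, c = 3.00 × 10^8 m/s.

v_n = Zαc/n ⇒ n = Zαc/v = 8 × 0.00730 × 3.00 × 10^8 / 4.38 × 10^6 ≈ 4.00
n = 4

4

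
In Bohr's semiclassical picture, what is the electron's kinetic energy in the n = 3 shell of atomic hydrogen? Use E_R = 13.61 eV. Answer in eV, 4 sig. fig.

For a Coulomb orbit the virial theorem gives K = −E_n.
E_n = −E_R·Z²/n², so K = E_R·Z²/n² = 13.61 × 1²/3² = 1.512 eV

1.512 eV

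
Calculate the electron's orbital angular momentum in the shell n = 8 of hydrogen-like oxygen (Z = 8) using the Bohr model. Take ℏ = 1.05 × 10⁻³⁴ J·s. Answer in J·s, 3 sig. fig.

L_n = nℏ = 8 × 1.05 × 10⁻³⁴ = 8.40 × 10⁻³⁴ J·s

8.40 × 10⁻³⁴ J·s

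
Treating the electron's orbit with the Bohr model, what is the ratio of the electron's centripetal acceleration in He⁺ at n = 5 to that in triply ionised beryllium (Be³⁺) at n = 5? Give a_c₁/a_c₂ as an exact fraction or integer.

a_c ∝ Z^3 · n^-4
a_c₁/a_c₂ = (2/4)^3 · (5/5)^-4 = 1/8

1/8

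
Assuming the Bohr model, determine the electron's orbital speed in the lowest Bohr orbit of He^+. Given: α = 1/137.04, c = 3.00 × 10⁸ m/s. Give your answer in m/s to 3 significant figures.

4.38 × 10⁶ m/s

v_n = Zαc/n = 2 × 0.00730 × 3.00 × 10⁸ / 1
    = 4.38 × 10⁶ m/s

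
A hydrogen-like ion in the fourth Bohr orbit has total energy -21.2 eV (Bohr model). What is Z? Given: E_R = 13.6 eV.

5

E_n = −E_R Z²/n² ⇒ Z² = −E_n n²/E_R = 21.2 × 4² / 13.6 ≈ 24.94
Z = 5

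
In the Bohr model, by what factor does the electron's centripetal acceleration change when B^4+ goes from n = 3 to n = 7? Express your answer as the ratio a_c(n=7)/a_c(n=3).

a_c ∝ Z^3 · n^-4; with Z fixed, a_c ∝ n^-4.
a_c(n=7)/a_c(n=3) = (7/3)^-4 = 81/2401

81/2401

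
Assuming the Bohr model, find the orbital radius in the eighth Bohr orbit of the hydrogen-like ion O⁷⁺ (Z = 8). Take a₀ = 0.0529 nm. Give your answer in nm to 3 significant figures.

0.423 nm

r_n = n²a₀/Z = 8² × 0.0529 / 8
    = 64 × 0.0529 / 8 = 0.423 nm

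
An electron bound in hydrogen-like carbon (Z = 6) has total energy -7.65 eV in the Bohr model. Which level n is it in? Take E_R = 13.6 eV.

8

E_n = −E_R Z²/n² ⇒ n² = E_R Z²/(−E_n) = 13.6 × 6² / 7.65 ≈ 64.00
n = 8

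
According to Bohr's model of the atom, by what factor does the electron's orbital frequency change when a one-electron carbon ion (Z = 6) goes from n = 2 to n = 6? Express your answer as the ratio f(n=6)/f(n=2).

1/27

f ∝ Z^2 · n^-3; with Z fixed, f ∝ n^-3.
f(n=6)/f(n=2) = (6/2)^-3 = 1/27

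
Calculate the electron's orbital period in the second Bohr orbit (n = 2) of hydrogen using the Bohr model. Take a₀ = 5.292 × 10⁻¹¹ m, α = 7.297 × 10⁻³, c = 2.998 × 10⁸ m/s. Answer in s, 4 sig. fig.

1.216 × 10⁻¹⁵ s

r = n²a₀/Z = 2²·5.292 × 10⁻¹¹/1 = 2.117 × 10⁻¹⁰ m
v = Zαc/n = 1·0.007297·2.998 × 10⁸/2 = 1.094 × 10⁶ m/s
T = 2πr/v = 1.216 × 10⁻¹⁵ s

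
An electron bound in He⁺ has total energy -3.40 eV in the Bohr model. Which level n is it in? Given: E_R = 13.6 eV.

4

E_n = −E_R Z²/n² ⇒ n² = E_R Z²/(−E_n) = 13.6 × 2² / 3.40 ≈ 16.00
n = 4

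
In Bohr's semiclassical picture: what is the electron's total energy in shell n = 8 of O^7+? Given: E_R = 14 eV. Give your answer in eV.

E_n = −E_R·Z²/n² = −14 × 8²/8² = -14 eV

-14 eV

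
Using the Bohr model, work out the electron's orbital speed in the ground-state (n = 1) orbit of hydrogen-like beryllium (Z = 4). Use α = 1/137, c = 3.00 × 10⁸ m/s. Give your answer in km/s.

8760 km/s

v_n = Zαc/n = 4 × 0.00730 × 3.00 × 10⁸ / 1
    = 8760 km/s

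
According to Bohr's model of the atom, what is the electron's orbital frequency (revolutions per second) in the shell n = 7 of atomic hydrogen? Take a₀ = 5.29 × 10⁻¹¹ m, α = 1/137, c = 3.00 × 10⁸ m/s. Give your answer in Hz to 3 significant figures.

1.92 × 10¹³ Hz

r = n²a₀/Z = 2.59 × 10⁻⁹ m, v = Zαc/n = 3.13 × 10⁵ m/s
f = v/(2πr) = 1.92 × 10¹³ Hz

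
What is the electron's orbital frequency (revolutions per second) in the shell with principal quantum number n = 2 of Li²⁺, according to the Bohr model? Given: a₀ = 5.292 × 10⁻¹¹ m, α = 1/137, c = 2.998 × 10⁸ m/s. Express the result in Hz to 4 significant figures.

r = n²a₀/Z = 7.056 × 10⁻¹¹ m, v = Zαc/n = 3.282 × 10⁶ m/s
f = v/(2πr) = 7.404 × 10¹⁵ Hz

7.404 × 10¹⁵ Hz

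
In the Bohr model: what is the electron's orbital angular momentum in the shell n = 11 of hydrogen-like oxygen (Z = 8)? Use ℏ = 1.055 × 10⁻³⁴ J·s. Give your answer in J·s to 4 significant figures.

1.160 × 10⁻³³ J·s

L_n = nℏ = 11 × 1.055 × 10⁻³⁴ = 1.160 × 10⁻³³ J·s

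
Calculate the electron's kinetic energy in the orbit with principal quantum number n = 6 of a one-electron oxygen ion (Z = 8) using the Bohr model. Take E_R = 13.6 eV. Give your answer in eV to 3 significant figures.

For a Coulomb orbit the virial theorem gives K = −E_n.
E_n = −E_R·Z²/n², so K = E_R·Z²/n² = 13.6 × 8²/6² = 24.2 eV

24.2 eV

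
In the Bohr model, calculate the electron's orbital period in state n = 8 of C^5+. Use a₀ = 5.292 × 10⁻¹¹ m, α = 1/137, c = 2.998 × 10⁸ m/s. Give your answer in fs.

2.161 fs

r = n²a₀/Z = 8²·5.292 × 10⁻¹¹/6 = 5.645 × 10⁻¹⁰ m
v = Zαc/n = 6·0.007299·2.998 × 10⁸/8 = 1.641 × 10⁶ m/s
T = 2πr/v = 2.161 × 10⁻¹⁵ s = 2.161 fs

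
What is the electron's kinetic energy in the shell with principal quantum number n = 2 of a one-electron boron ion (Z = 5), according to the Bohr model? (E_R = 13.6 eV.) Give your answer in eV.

For a Coulomb orbit the virial theorem gives K = −E_n.
E_n = −E_R·Z²/n², so K = E_R·Z²/n² = 13.6 × 5²/2² = 85.0 eV

85.0 eV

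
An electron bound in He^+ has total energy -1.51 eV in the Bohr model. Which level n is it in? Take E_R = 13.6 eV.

E_n = −E_R Z²/n² ⇒ n² = E_R Z²/(−E_n) = 13.6 × 2² / 1.51 ≈ 36.03
n = 6

6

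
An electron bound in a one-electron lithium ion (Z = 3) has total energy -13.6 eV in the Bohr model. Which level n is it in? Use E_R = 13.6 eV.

E_n = −E_R Z²/n² ⇒ n² = E_R Z²/(−E_n) = 13.6 × 3² / 13.6 ≈ 9.00
n = 3

3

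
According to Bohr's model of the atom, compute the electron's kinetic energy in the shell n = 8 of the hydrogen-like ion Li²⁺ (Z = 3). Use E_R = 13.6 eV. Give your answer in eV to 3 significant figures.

For a Coulomb orbit the virial theorem gives K = −E_n.
E_n = −E_R·Z²/n², so K = E_R·Z²/n² = 13.6 × 3²/8² = 1.91 eV

1.91 eV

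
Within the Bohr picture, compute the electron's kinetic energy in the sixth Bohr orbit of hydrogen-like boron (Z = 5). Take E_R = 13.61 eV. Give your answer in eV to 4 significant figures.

9.451 eV

For a Coulomb orbit the virial theorem gives K = −E_n.
E_n = −E_R·Z²/n², so K = E_R·Z²/n² = 13.61 × 5²/6² = 9.451 eV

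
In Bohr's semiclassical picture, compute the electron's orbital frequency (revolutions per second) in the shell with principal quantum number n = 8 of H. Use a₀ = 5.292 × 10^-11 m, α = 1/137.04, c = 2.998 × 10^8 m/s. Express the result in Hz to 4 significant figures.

r = n²a₀/Z = 3.387 × 10^-9 m, v = Zαc/n = 2.735 × 10^5 m/s
f = v/(2πr) = 1.285 × 10^13 Hz

1.285 × 10^13 Hz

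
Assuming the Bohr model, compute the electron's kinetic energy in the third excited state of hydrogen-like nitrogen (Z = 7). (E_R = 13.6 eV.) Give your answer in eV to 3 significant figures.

41.6 eV

For a Coulomb orbit the virial theorem gives K = −E_n.
E_n = −E_R·Z²/n², so K = E_R·Z²/n² = 13.6 × 7²/4² = 41.6 eV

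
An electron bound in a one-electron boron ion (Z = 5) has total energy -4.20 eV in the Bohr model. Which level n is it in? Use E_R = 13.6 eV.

E_n = −E_R Z²/n² ⇒ n² = E_R Z²/(−E_n) = 13.6 × 5² / 4.20 ≈ 80.95
n = 9

9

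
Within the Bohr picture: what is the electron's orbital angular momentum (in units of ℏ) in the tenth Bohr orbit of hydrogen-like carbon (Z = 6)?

10

L_n = nℏ, so L/ℏ = n = 10.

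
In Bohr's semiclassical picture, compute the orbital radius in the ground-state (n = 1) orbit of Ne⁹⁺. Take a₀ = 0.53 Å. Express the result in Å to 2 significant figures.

0.053 Å

r_n = n²a₀/Z = 1² × 0.53 / 10
    = 1 × 0.53 / 10 = 0.053 Å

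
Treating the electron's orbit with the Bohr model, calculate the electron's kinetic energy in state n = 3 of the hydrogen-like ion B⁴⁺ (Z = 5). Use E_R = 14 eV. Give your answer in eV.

For a Coulomb orbit the virial theorem gives K = −E_n.
E_n = −E_R·Z²/n², so K = E_R·Z²/n² = 14 × 5²/3² = 39 eV

39 eV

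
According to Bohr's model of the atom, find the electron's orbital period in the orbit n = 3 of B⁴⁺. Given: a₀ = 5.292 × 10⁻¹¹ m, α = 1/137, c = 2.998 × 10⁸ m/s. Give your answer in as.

164.1 as

r = n²a₀/Z = 3²·5.292 × 10⁻¹¹/5 = 9.526 × 10⁻¹¹ m
v = Zαc/n = 5·0.007299·2.998 × 10⁸/3 = 3.647 × 10⁶ m/s
T = 2πr/v = 1.641 × 10⁻¹⁶ s = 164.1 as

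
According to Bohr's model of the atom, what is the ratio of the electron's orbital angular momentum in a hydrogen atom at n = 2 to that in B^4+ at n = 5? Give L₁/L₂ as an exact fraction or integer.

2/5

L = nℏ is independent of Z.
L₁/L₂ = n₁/n₂ = 2/5 = 2/5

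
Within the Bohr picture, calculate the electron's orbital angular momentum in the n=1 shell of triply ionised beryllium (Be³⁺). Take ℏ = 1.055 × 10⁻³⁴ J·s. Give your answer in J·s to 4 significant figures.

1.055 × 10⁻³⁴ J·s

L_n = nℏ = 1 × 1.055 × 10⁻³⁴ = 1.055 × 10⁻³⁴ J·s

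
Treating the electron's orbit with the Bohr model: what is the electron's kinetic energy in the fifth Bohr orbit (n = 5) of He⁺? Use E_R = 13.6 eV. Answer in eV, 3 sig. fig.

2.18 eV

For a Coulomb orbit the virial theorem gives K = −E_n.
E_n = −E_R·Z²/n², so K = E_R·Z²/n² = 13.6 × 2²/5² = 2.18 eV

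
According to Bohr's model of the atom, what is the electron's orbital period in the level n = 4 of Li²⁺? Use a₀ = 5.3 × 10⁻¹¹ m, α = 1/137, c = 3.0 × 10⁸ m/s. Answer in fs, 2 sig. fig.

1.1 fs

r = n²a₀/Z = 4²·5.3 × 10⁻¹¹/3 = 2.8 × 10⁻¹⁰ m
v = Zαc/n = 3·0.0073·3.0 × 10⁸/4 = 1.6 × 10⁶ m/s
T = 2πr/v = 1.1 × 10⁻¹⁵ s = 1.1 fs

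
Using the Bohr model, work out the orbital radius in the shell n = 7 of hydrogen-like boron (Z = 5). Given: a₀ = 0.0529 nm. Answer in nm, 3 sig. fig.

0.518 nm

r_n = n²a₀/Z = 7² × 0.0529 / 5
    = 49 × 0.0529 / 5 = 0.518 nm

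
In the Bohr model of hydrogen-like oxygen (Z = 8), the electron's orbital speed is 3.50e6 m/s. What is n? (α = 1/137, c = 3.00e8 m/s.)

5

v_n = Zαc/n ⇒ n = Zαc/v = 8 × 0.00730 × 3.00e8 / 3.50e6 ≈ 5.01
n = 5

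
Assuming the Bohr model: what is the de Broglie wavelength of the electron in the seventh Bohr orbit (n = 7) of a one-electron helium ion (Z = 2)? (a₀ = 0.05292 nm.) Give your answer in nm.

The Bohr quantisation condition is nλ = 2πr_n.
r_n = n²a₀/Z = 1.297 nm
λ = 2πr_n/n = 2π·1.297/7 = 1.164 nm

1.164 nm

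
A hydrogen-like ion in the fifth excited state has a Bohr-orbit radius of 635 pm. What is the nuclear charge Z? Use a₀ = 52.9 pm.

3

r_n = n²a₀/Z ⇒ Z = n²a₀/r = 6² × 52.9 / 635 ≈ 3.00
Z = 3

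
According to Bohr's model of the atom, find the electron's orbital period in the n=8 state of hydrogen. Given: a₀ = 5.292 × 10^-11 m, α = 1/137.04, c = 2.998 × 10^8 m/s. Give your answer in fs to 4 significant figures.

r = n²a₀/Z = 8²·5.292 × 10^-11/1 = 3.387 × 10^-9 m
v = Zαc/n = 1·0.007297·2.998 × 10^8/8 = 2.735 × 10^5 m/s
T = 2πr/v = 7.782 × 10^-14 s = 77.82 fs

77.82 fs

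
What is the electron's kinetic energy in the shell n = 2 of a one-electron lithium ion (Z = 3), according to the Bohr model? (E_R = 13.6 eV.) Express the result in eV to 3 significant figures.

For a Coulomb orbit the virial theorem gives K = −E_n.
E_n = −E_R·Z²/n², so K = E_R·Z²/n² = 13.6 × 3²/2² = 30.6 eV

30.6 eV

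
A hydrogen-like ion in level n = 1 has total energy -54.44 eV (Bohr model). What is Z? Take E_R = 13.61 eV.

E_n = −E_R Z²/n² ⇒ Z² = −E_n n²/E_R = 54.44 × 1² / 13.61 ≈ 4.00
Z = 2

2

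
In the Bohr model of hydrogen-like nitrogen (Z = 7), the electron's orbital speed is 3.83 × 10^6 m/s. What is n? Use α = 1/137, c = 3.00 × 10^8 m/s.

v_n = Zαc/n ⇒ n = Zαc/v = 7 × 0.00730 × 3.00 × 10^8 / 3.83 × 10^6 ≈ 4.00
n = 4

4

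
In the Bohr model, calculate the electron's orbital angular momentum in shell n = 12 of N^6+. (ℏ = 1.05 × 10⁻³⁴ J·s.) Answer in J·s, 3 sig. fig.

L_n = nℏ = 12 × 1.05 × 10⁻³⁴ = 1.26 × 10⁻³³ J·s

1.26 × 10⁻³³ J·s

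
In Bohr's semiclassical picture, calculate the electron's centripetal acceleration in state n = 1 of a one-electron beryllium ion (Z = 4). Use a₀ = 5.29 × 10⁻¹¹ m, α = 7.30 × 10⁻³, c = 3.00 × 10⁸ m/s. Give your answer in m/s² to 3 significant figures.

r = n²a₀/Z = 1.32 × 10⁻¹¹ m, v = Zαc/n = 8.76 × 10⁶ m/s
a = v²/r = (8.76 × 10⁶)² / 1.32 × 10⁻¹¹ = 5.80 × 10²⁴ m/s²

5.80 × 10²⁴ m/s²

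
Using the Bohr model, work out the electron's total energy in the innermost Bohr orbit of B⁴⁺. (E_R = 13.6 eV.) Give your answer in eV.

-340 eV

E_n = −E_R·Z²/n² = −13.6 × 5²/1² = -340 eV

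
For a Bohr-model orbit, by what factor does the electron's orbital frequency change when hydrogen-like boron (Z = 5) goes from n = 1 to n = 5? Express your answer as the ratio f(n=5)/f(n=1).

1/125

f ∝ Z^2 · n^-3; with Z fixed, f ∝ n^-3.
f(n=5)/f(n=1) = (5/1)^-3 = 1/125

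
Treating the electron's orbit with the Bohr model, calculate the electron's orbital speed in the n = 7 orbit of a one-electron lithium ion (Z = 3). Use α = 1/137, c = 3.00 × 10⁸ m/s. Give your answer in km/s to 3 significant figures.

v_n = Zαc/n = 3 × 0.00730 × 3.00 × 10⁸ / 7
    = 938 km/s

938 km/s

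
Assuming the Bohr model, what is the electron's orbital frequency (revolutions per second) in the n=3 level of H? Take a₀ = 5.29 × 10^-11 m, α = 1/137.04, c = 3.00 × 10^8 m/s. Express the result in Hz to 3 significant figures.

r = n²a₀/Z = 4.76 × 10^-10 m, v = Zαc/n = 7.30 × 10^5 m/s
f = v/(2πr) = 2.44 × 10^14 Hz

2.44 × 10^14 Hz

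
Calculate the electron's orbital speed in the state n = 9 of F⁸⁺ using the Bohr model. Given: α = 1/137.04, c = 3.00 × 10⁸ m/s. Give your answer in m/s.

v_n = Zαc/n = 9 × 0.00730 × 3.00 × 10⁸ / 9
    = 2.19 × 10⁶ m/s

2.19 × 10⁶ m/s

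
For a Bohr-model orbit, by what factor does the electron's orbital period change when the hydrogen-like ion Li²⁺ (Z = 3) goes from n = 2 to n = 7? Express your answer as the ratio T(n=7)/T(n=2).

343/8

T ∝ Z^-2 · n^3; with Z fixed, T ∝ n^3.
T(n=7)/T(n=2) = (7/2)^3 = 343/8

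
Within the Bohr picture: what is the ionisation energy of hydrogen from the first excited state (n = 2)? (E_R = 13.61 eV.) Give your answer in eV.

3.402 eV

E_n = −E_R·Z²/n² = −13.61 × 1²/2² eV = -3.402 eV
Ionisation energy = −E_n = 3.402 eV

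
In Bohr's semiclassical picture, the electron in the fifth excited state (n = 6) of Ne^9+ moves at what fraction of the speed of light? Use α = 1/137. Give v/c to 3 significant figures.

v_n = Zαc/n, so v/c = Zα/n = 10 × 0.00730 / 6 = 0.0122

0.0122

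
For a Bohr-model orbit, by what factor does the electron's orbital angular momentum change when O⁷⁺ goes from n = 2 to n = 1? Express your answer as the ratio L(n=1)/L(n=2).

L = nℏ depends only on n, so L ∝ n.
L(n=1)/L(n=2) = (1/2)^1 = 1/2

1/2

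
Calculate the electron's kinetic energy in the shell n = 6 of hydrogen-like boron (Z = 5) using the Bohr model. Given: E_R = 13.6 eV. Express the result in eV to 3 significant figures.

9.44 eV

For a Coulomb orbit the virial theorem gives K = −E_n.
E_n = −E_R·Z²/n², so K = E_R·Z²/n² = 13.6 × 5²/6² = 9.44 eV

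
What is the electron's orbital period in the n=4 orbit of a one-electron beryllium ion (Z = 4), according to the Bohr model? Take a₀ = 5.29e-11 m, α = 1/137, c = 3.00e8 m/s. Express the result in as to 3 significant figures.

r = n²a₀/Z = 4²·5.29e-11/4 = 2.12e-10 m
v = Zαc/n = 4·0.00730·3.00e8/4 = 2.19e6 m/s
T = 2πr/v = 6.07e-16 s = 607 as

607 as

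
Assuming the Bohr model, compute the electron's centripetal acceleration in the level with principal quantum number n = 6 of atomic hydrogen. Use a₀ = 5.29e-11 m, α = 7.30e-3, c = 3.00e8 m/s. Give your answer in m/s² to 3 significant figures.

r = n²a₀/Z = 1.90e-9 m, v = Zαc/n = 3.65e5 m/s
a = v²/r = (3.65e5)² / 1.90e-9 = 7.00e19 m/s²

7.00e19 m/s²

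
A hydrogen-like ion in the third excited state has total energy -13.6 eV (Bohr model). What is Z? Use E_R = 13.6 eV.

4

E_n = −E_R Z²/n² ⇒ Z² = −E_n n²/E_R = 13.6 × 4² / 13.6 ≈ 16.00
Z = 4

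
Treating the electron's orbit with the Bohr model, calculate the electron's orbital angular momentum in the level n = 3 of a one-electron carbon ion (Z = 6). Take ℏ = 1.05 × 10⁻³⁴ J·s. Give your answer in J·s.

3.15 × 10⁻³⁴ J·s

L_n = nℏ = 3 × 1.05 × 10⁻³⁴ = 3.15 × 10⁻³⁴ J·s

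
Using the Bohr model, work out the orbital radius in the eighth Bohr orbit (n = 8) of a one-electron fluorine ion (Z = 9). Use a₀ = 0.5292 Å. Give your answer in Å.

3.763 Å

r_n = n²a₀/Z = 8² × 0.5292 / 9
    = 64 × 0.5292 / 9 = 3.763 Å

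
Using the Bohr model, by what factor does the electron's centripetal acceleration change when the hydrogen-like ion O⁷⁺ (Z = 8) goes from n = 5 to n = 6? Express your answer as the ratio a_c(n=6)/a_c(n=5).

a_c ∝ Z^3 · n^-4; with Z fixed, a_c ∝ n^-4.
a_c(n=6)/a_c(n=5) = (6/5)^-4 = 625/1296

625/1296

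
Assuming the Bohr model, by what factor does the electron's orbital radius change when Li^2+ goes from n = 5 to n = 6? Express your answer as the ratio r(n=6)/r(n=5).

r ∝ Z^-1 · n^2; with Z fixed, r ∝ n^2.
r(n=6)/r(n=5) = (6/5)^2 = 36/25

36/25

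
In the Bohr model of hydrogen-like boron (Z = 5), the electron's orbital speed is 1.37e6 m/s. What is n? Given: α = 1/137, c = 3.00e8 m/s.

v_n = Zαc/n ⇒ n = Zαc/v = 5 × 0.00730 × 3.00e8 / 1.37e6 ≈ 7.99
n = 8

8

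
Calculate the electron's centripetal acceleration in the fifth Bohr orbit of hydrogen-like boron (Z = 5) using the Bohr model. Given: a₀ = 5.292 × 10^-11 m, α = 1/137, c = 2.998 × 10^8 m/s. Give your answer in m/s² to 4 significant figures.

r = n²a₀/Z = 2.646 × 10^-10 m, v = Zαc/n = 2.188 × 10^6 m/s
a = v²/r = (2.188 × 10^6)² / 2.646 × 10^-10 = 1.810 × 10^22 m/s²

1.810 × 10^22 m/s²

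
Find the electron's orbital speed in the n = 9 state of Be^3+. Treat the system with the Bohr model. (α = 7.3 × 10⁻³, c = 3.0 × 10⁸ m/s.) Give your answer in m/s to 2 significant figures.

9.7 × 10⁵ m/s

v_n = Zαc/n = 4 × 0.0073 × 3.0 × 10⁸ / 9
    = 9.7 × 10⁵ m/s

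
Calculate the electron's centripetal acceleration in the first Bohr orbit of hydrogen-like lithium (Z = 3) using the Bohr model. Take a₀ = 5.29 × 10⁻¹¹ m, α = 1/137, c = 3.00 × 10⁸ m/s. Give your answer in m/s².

2.45 × 10²⁴ m/s²

r = n²a₀/Z = 1.76 × 10⁻¹¹ m, v = Zαc/n = 6.57 × 10⁶ m/s
a = v²/r = (6.57 × 10⁶)² / 1.76 × 10⁻¹¹ = 2.45 × 10²⁴ m/s²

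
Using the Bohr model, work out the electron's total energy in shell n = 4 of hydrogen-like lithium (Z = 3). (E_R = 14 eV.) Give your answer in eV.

-7.9 eV

E_n = −E_R·Z²/n² = −14 × 3²/4² = -7.9 eV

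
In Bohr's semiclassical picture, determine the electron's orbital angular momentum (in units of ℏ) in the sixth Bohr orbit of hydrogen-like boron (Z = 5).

6

L_n = nℏ, so L/ℏ = n = 6.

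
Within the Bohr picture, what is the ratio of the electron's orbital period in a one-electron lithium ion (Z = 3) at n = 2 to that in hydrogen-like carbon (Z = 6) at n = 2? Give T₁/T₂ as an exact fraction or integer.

T ∝ Z^-2 · n^3
T₁/T₂ = (3/6)^-2 · (2/2)^3 = 4

4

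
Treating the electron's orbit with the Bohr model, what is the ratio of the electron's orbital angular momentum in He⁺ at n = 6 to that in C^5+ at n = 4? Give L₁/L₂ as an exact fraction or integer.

L = nℏ is independent of Z.
L₁/L₂ = n₁/n₂ = 6/4 = 3/2

3/2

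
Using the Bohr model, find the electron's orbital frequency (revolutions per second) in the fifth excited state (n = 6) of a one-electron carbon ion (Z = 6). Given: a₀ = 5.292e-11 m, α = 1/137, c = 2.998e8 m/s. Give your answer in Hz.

r = n²a₀/Z = 3.175e-10 m, v = Zαc/n = 2.188e6 m/s
f = v/(2πr) = 1.097e15 Hz

1.097e15 Hz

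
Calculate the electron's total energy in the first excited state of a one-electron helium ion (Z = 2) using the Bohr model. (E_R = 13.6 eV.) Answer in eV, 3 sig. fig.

-13.6 eV

E_n = −E_R·Z²/n² = −13.6 × 2²/2² = -13.6 eV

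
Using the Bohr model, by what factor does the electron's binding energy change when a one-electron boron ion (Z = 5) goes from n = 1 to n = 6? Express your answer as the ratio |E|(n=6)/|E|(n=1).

1/36

|E| ∝ Z^2 · n^-2; with Z fixed, |E| ∝ n^-2.
|E|(n=6)/|E|(n=1) = (6/1)^-2 = 1/36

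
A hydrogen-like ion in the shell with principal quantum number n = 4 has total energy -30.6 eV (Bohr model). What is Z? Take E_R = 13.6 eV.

E_n = −E_R Z²/n² ⇒ Z² = −E_n n²/E_R = 30.6 × 4² / 13.6 ≈ 36.00
Z = 6

6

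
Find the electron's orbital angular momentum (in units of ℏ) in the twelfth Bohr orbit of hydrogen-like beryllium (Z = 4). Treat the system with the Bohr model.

12

L_n = nℏ, so L/ℏ = n = 12.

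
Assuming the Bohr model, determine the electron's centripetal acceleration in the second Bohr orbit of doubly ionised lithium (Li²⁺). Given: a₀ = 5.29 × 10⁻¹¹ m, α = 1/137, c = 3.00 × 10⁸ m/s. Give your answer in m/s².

1.53 × 10²³ m/s²

r = n²a₀/Z = 7.05 × 10⁻¹¹ m, v = Zαc/n = 3.28 × 10⁶ m/s
a = v²/r = (3.28 × 10⁶)² / 7.05 × 10⁻¹¹ = 1.53 × 10²³ m/s²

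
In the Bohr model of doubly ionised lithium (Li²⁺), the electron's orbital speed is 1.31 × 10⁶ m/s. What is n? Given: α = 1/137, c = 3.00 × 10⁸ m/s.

v_n = Zαc/n ⇒ n = Zαc/v = 3 × 0.00730 × 3.00 × 10⁸ / 1.31 × 10⁶ ≈ 5.01
n = 5

5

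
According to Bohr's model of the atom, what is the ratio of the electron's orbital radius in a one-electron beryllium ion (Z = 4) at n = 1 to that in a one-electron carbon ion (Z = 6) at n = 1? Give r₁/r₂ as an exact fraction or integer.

r ∝ Z^-1 · n^2
r₁/r₂ = (4/6)^-1 · (1/1)^2 = 3/2

3/2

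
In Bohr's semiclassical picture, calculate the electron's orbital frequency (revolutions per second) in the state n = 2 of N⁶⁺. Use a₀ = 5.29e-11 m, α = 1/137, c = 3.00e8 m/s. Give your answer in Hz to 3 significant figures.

r = n²a₀/Z = 3.02e-11 m, v = Zαc/n = 7.66e6 m/s
f = v/(2πr) = 4.04e16 Hz

4.04e16 Hz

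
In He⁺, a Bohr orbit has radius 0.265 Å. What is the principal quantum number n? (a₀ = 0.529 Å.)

1

r_n = n²a₀/Z ⇒ n² = rZ/a₀ = 0.265 × 2 / 0.529 ≈ 1.00
n = 1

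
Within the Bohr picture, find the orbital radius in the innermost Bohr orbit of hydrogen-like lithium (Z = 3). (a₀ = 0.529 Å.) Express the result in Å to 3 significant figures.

0.176 Å

r_n = n²a₀/Z = 1² × 0.529 / 3
    = 1 × 0.529 / 3 = 0.176 Å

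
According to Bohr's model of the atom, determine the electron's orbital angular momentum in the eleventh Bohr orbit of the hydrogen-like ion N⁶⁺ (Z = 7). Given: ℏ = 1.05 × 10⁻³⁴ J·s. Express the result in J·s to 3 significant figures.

1.16 × 10⁻³³ J·s

L_n = nℏ = 11 × 1.05 × 10⁻³⁴ = 1.16 × 10⁻³³ J·s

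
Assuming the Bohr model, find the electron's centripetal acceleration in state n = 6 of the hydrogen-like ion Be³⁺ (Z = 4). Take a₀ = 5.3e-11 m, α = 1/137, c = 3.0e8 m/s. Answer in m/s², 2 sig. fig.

4.5e21 m/s²

r = n²a₀/Z = 4.8e-10 m, v = Zαc/n = 1.5e6 m/s
a = v²/r = (1.5e6)² / 4.8e-10 = 4.5e21 m/s²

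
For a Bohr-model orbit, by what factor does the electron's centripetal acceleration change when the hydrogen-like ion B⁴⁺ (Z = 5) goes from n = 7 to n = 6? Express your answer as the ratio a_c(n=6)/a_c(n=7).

a_c ∝ Z^3 · n^-4; with Z fixed, a_c ∝ n^-4.
a_c(n=6)/a_c(n=7) = (6/7)^-4 = 2401/1296

2401/1296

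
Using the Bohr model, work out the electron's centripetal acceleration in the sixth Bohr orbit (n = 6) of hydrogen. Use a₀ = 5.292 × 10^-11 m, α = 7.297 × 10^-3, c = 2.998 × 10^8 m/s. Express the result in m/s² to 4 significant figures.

6.978 × 10^19 m/s²

r = n²a₀/Z = 1.905 × 10^-9 m, v = Zαc/n = 3.646 × 10^5 m/s
a = v²/r = (3.646 × 10^5)² / 1.905 × 10^-9 = 6.978 × 10^19 m/s²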